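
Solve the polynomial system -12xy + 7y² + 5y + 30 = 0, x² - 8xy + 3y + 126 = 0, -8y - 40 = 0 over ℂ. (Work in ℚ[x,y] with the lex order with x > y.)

Compute a lex Gröbner basis by Buchberger's algorithm.
f_1 = -12xy + 7y² + 5y + 30, LT = xy.
f_2 = x² - 8xy + 3y + 126, LT = x².
f_3 = -8y - 40, LT = y.

S(f_1,f_2): lcm = x²y. S = 89/12xy² - 5/12xy - 5/2x - 3y² - 126y.
  leading term xy²: subtract (-89/144y)·f_1 from 89/12xy² - 5/12xy - 5/2x - 3y² - 126y → -5/12xy - 5/2x + 623/144y³ + 13/144y² - 2579/24y
  leading term xy: subtract (5/144)·f_1 from -5/12xy - 5/2x + 623/144y³ + 13/144y² - 2579/24y → -5/2x + 623/144y³ - 11/72y² - 15499/144y - 25/24
  leading term x: no divisor's leading term divides it; move -5/2x to the remainder.
  leading term y³: subtract (-623/1152y²)·f_3 from 623/144y³ - 11/72y² - 15499/144y - 25/24 → -3137/144y² - 15499/144y - 25/24
  leading term y²: subtract (3137/1152y)·f_3 from -3137/144y² - 15499/144y - 25/24 → 31/24y - 25/24
  leading term y: subtract (-31/192)·f_3 from 31/24y - 25/24 → -15/2
  leading term 1: no divisor's leading term divides it; move -15/2 to the remainder.
  remainder -5/2x - 15/2 ≠ 0; add h_4 = -5/2x - 15/2 to the basis.

The other S-polynomials (S(f_1,f_3), S(f_2,f_3), S(f_1,h_4), S(f_2,h_4), S(f_3,h_4)) all reduce to 0 modulo the current basis, so we have a Gröbner basis.
Inter-reduce: drop elements whose leading term is divisible by another's, tail-reduce, and make monic.
Reduced Gröbner basis: {x + 3, y + 5}.

Elimination: the polynomial y + 5 lies in the elimination ideal for y, so y ∈ {-5}. For each such y, the remaining basis elements (now univariate) give the rest of the solution.
  y = -5: the earlier basis element becomes x + 3 = 0, giving x = -3 — point (-3, -5).
Each listed point satisfies every original equation (direct substitution).

{(-3, -5)}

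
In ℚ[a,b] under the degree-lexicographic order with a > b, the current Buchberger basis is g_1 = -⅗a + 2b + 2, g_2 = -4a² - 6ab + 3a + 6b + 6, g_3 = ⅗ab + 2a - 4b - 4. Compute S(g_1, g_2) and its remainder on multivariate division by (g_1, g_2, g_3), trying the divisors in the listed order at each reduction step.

lcm(LM(g_1), LM(g_2)) = a².
S = (lcm/LT(g_1))·g_1 − (lcm/LT(g_2))·g_2 = -29/6ab - 31/12a + 3/2b + 3/2.
Reduce S modulo (g_1, g_2, g_3) in that order:
  leading term ab: subtract (145/18b)·g_1 from -29/6ab - 31/12a + 3/2b + 3/2 → -145/9b² - 31/12a - 263/18b + 3/2
  leading term b²: no divisor's leading term divides it; move -145/9b² to the remainder.
  leading term a: subtract (155/36)·g_1 from -31/12a - 263/18b + 3/2 → -209/9b - 64/9
  leading term b: no divisor's leading term divides it; move -209/9b to the remainder.
  leading term 1: no divisor's leading term divides it; move -64/9 to the remainder.
The remainder -145/9b² - 209/9b - 64/9 is nonzero, so it would be added as the next basis element.

S(g_1, g_2) = -29/6ab - 31/12a + 3/2b + 3/2; remainder on division = -145/9b² - 209/9b - 64/9.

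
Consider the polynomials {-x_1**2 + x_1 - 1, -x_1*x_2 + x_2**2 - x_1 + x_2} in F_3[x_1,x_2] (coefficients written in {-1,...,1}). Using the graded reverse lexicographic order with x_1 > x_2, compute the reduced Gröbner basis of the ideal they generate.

f_1 = -x_1**2 + x_1 - 1, LT = x_1**2.
f_2 = -x_1*x_2 + x_2**2 - x_1 + x_2, LT = x_1*x_2.

S(f_1,f_2): lcm = x_1**2*x_2. S = x_1*x_2**2 - x_1**2 + x_2.
  leading term x_1*x_2**2: subtract (-x_2)·f_2 from x_1*x_2**2 - x_1**2 + x_2 → x_2**3 - x_1**2 - x_1*x_2 + x_2**2 + x_2
  leading term x_2**3: no divisor's leading term divides it; move x_2**3 to the remainder.
  leading term x_1**2: subtract (1)·f_1 from -x_1**2 - x_1*x_2 + x_2**2 + x_2 → -x_1*x_2 + x_2**2 - x_1 + x_2 + 1
  leading term x_1*x_2: subtract (1)·f_2 from -x_1*x_2 + x_2**2 - x_1 + x_2 + 1 → 1
  leading term 1: no divisor's leading term divides it; move 1 to the remainder.
  remainder x_2**3 + 1 ≠ 0; add g_3 = x_2**3 + 1 to the basis.

The other S-polynomials (S(f_1,g_3), S(f_2,g_3)) all reduce to 0 modulo the current basis, so we have a Gröbner basis.

G = {x_2**3 + 1, x_1**2 - x_1 + 1, x_1*x_2 - x_2**2 + x_1 - x_2}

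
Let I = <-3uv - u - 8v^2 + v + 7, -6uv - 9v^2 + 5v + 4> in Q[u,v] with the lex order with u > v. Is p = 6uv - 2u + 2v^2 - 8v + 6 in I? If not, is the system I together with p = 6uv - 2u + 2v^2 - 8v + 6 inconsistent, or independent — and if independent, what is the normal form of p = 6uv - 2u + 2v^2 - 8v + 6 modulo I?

First compute the reduced Gröbner basis of I by Buchberger's algorithm.
f_1 = -3uv - u - 8v^2 + v + 7, LT = uv.
f_2 = -6uv - 9v^2 + 5v + 4, LT = uv.

S(f_1,f_2): lcm = uv. S = 1/3u + 7/6v^2 + 1/2v - 5/3.
  leading term u: no divisor's leading term divides it; move 1/3u to the remainder.
  leading term v^2: no divisor's leading term divides it; move 7/6v^2 to the remainder.
  leading term v: no divisor's leading term divides it; move 1/2v to the remainder.
  leading term 1: no divisor's leading term divides it; move -5/3 to the remainder.
  remainder 1/3u + 7/6v^2 + 1/2v - 5/3 ≠ 0; add h_3 = 1/3u + 7/6v^2 + 1/2v - 5/3 to the basis.

S(f_1,h_3): lcm = uv. S = 1/3u - 7/2v^3 + 7/6v^2 + 14/3v - 7/3.
  leading term u: subtract (1)·h_3 from 1/3u - 7/2v^3 + 7/6v^2 + 14/3v - 7/3 → -7/2v^3 + 25/6v - 2/3
  leading term v^3: no divisor's leading term divides it; move -7/2v^3 to the remainder.
  leading term v: no divisor's leading term divides it; move 25/6v to the remainder.
  leading term 1: no divisor's leading term divides it; move -2/3 to the remainder.
  remainder -7/2v^3 + 25/6v - 2/3 ≠ 0; add h_4 = -7/2v^3 + 25/6v - 2/3 to the basis.

The other S-polynomials (S(f_2,h_3), S(f_1,h_4), S(f_2,h_4), S(h_3,h_4)) all reduce to 0 modulo the current basis, so we have a Gröbner basis.
Inter-reduce: drop elements whose leading term is divisible by another's, tail-reduce, and make monic.
Reduced Gröbner basis: {u + 7/2v^2 + 3/2v - 5, v^3 - 25/21v + 4/21}.
Label its elements g_1 = u + 7/2v^2 + 3/2v - 5, g_2 = v^3 - 25/21v + 4/21.

Reduce p = 6uv - 2u + 2v^2 - 8v + 6 modulo G:
  leading term uv: subtract (6v)·g_1 from 6uv - 2u + 2v^2 - 8v + 6 → -2u - 21v^3 - 7v^2 + 22v + 6
  leading term u: subtract (-2)·g_1 from -2u - 21v^3 - 7v^2 + 22v + 6 → -21v^3 + 25v - 4
  leading term v^3: subtract (-21)·g_2 from -21v^3 + 25v - 4 → 0
  normal form = 0.
Since the normal form is 0, p ∈ I.

6uv - 2u + 2v^2 - 8v + 6 lies in I (it reduces to 0).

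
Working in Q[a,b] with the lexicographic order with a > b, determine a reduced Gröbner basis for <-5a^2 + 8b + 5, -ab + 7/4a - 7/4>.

f_1 = -5a^2 + 8b + 5, LT = a^2.
f_2 = -ab + 7/4a - 7/4, LT = ab.

S(f_1,f_2): lcm = a^2b. S = 7/4a^2 - 7/4a - 8/5b^2 - b.
  leading term a^2: subtract (-7/20)·f_1 from 7/4a^2 - 7/4a - 8/5b^2 - b → -7/4a - 8/5b^2 + 9/5b + 7/4
  leading term a: no divisor's leading term divides it; move -7/4a to the remainder.
  leading term b^2: no divisor's leading term divides it; move -8/5b^2 to the remainder.
  leading term b: no divisor's leading term divides it; move 9/5b to the remainder.
  leading term 1: no divisor's leading term divides it; move 7/4 to the remainder.
  remainder -7/4a - 8/5b^2 + 9/5b + 7/4 ≠ 0; add g_3 = -7/4a - 8/5b^2 + 9/5b + 7/4 to the basis.

S(f_2,g_3): lcm = ab. S = -7/4a - 32/35b^3 + 36/35b^2 + b + 7/4.
  leading term a: subtract (1)·g_3 from -7/4a - 32/35b^3 + 36/35b^2 + b + 7/4 → -32/35b^3 + 92/35b^2 - 4/5b
  leading term b^3: no divisor's leading term divides it; move -32/35b^3 to the remainder.
  leading term b^2: no divisor's leading term divides it; move 92/35b^2 to the remainder.
  leading term b: no divisor's leading term divides it; move -4/5b to the remainder.
  remainder -32/35b^3 + 92/35b^2 - 4/5b ≠ 0; add g_4 = -32/35b^3 + 92/35b^2 - 4/5b to the basis.

The other S-polynomials (S(f_1,g_3), S(f_1,g_4), S(f_2,g_4), S(g_3,g_4)) all reduce to 0 modulo the current basis, so we have a Gröbner basis.
Inter-reduce: drop elements whose leading term is divisible by another's, tail-reduce, and make monic.

G = {a + 32/35b^2 - 36/35b - 1, b^3 - 23/8b^2 + 7/8b}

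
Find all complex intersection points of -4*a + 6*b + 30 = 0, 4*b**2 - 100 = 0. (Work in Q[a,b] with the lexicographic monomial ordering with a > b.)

Compute a lex Gröbner basis by Buchberger's algorithm.
f_1 = -4*a + 6*b + 30, LT = a.
f_2 = 4*b**2 - 100, LT = b**2.

The S-polynomials (S(f_1,f_2)) all reduce to 0 modulo the current basis, so we have a Gröbner basis.
Inter-reduce: drop elements whose leading term is divisible by another's, tail-reduce, and make monic.
Reduced Gröbner basis: {a - 3/2*b - 15/2, b**2 - 25}.

From the last basis element, b**2 - 25 = 0, so b takes values in {-5, 5}. Each choice, substituted upward through the basis, yields the corresponding point(s) of the solution set.
  b = -5: the earlier basis element becomes a = 0, giving a = 0 — point (0, -5).
  b = 5: the earlier basis element becomes a - 15 = 0, giving a = 15 — point (15, 5).
Substituting each solution back into the original system confirms all equations vanish.

{(0, -5), (15, 5)}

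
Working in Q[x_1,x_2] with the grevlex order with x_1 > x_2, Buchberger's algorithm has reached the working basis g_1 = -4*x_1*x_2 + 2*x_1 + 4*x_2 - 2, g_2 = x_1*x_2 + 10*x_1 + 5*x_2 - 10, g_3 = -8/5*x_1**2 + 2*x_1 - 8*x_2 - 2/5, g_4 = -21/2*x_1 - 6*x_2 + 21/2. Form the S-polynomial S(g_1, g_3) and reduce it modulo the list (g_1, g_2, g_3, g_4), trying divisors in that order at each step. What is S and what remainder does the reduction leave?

S(g_1, g_3) = -1/2*x_1**2 + 1/4*x_1*x_2 - 5*x_2**2 + 1/2*x_1 - 1/4*x_2; remainder on division = -5*x_2**2 + 5/2*x_2.

lcm(LM(g_1), LM(g_3)) = x_1**2*x_2.
S = (lcm/LT(g_1))·g_1 − (lcm/LT(g_3))·g_3 = -1/2*x_1**2 + 1/4*x_1*x_2 - 5*x_2**2 + 1/2*x_1 - 1/4*x_2.
Reduce S modulo (g_1, g_2, g_3, g_4) in that order:
  leading term x_1**2: subtract (5/16)·g_3 from -1/2*x_1**2 + 1/4*x_1*x_2 - 5*x_2**2 + 1/2*x_1 - 1/4*x_2 → 1/4*x_1*x_2 - 5*x_2**2 - 1/8*x_1 + 9/4*x_2 + 1/8
  leading term x_1*x_2: subtract (-1/16)·g_1 from 1/4*x_1*x_2 - 5*x_2**2 - 1/8*x_1 + 9/4*x_2 + 1/8 → -5*x_2**2 + 5/2*x_2
  leading term x_2**2: no divisor's leading term divides it; move -5*x_2**2 to the remainder.
  leading term x_2: no divisor's leading term divides it; move 5/2*x_2 to the remainder.
The remainder -5*x_2**2 + 5/2*x_2 is nonzero, so it would be added as the next basis element.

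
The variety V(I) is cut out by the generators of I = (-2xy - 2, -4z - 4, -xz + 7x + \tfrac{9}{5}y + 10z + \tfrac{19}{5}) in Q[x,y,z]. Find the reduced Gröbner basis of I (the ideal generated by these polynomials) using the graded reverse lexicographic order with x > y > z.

G = {y^{2} - \tfrac{31}{9}y - \tfrac{40}{9}, x + \tfrac{9}{40}y - \tfrac{31}{40}, z + 1}

f_1 = -2xy - 2, LT = xy.
f_2 = -4z - 4, LT = z.
f_3 = -xz + 7x + \tfrac{9}{5}y + 10z + \tfrac{19}{5}, LT = xz.

S(f_1,f_3): lcm = xyz. S = 7xy + \tfrac{9}{5}y^{2} + 10yz + \tfrac{19}{5}y + z.
  reduce S modulo (f_1, f_2, f_3):
  remainder \tfrac{9}{5}y^{2} - \tfrac{31}{5}y - 8 ≠ 0; add g_4 = \tfrac{9}{5}y^{2} - \tfrac{31}{5}y - 8 to the basis.

S(f_2,f_3): lcm = xz. S = 8x + \tfrac{9}{5}y + 10z + \tfrac{19}{5}.
  reduce S modulo (f_1, f_2, f_3, g_4):
  remainder 8x + \tfrac{9}{5}y - \tfrac{31}{5} ≠ 0; add g_5 = 8x + \tfrac{9}{5}y - \tfrac{31}{5} to the basis.

The other S-polynomials (S(f_1,f_2), S(f_1,g_4), S(f_2,g_4), S(f_3,g_4), S(f_1,g_5), S(f_2,g_5), S(f_3,g_5), S(g_4,g_5)) all reduce to 0 modulo the current basis, so we have a Gröbner basis.
Inter-reduce: drop elements whose leading term is divisible by another's, tail-reduce, and make monic.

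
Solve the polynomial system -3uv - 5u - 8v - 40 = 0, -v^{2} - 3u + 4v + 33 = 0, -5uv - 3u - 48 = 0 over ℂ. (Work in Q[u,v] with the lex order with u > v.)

{(4, -3)}

Compute a lex Gröbner basis by Buchberger's algorithm.
f_1 = -3uv - 5u - 8v - 40, LT = uv.
f_2 = -3u - v^{2} + 4v + 33, LT = u.
f_3 = -5uv - 3u - 48, LT = uv.

S(f_1,f_2): lcm = uv. S = \tfrac{5}{3}u - \tfrac{1}{3}v^{3} + \tfrac{4}{3}v^{2} + \tfrac{41}{3}v + \tfrac{40}{3}.
  leading term u: subtract (-\tfrac{5}{9})·f_2 from \tfrac{5}{3}u - \tfrac{1}{3}v^{3} + \tfrac{4}{3}v^{2} + \tfrac{41}{3}v + \tfrac{40}{3} → -\tfrac{1}{3}v^{3} + \tfrac{7}{9}v^{2} + \tfrac{143}{9}v + \tfrac{95}{3}
  leading term v^{3}: no divisor's leading term divides it; move -\tfrac{1}{3}v^{3} to the remainder.
  leading term v^{2}: no divisor's leading term divides it; move \tfrac{7}{9}v^{2} to the remainder.
  leading term v: no divisor's leading term divides it; move \tfrac{143}{9}v to the remainder.
  leading term 1: no divisor's leading term divides it; move \tfrac{95}{3} to the remainder.
  remainder -\tfrac{1}{3}v^{3} + \tfrac{7}{9}v^{2} + \tfrac{143}{9}v + \tfrac{95}{3} ≠ 0; add h_4 = -\tfrac{1}{3}v^{3} + \tfrac{7}{9}v^{2} + \tfrac{143}{9}v + \tfrac{95}{3} to the basis.

S(f_1,f_3): lcm = uv. S = \tfrac{16}{15}u + \tfrac{8}{3}v + \tfrac{56}{15}.
  leading term u: subtract (-\tfrac{16}{45})·f_2 from \tfrac{16}{15}u + \tfrac{8}{3}v + \tfrac{56}{15} → -\tfrac{16}{45}v^{2} + \tfrac{184}{45}v + \tfrac{232}{15}
  leading term v^{2}: no divisor's leading term divides it; move -\tfrac{16}{45}v^{2} to the remainder.
  leading term v: no divisor's leading term divides it; move \tfrac{184}{45}v to the remainder.
  leading term 1: no divisor's leading term divides it; move \tfrac{232}{15} to the remainder.
  remainder -\tfrac{16}{45}v^{2} + \tfrac{184}{45}v + \tfrac{232}{15} ≠ 0; add h_5 = -\tfrac{16}{45}v^{2} + \tfrac{184}{45}v + \tfrac{232}{15} to the basis.

S(f_3,h_4): lcm = uv^{3}. S = \tfrac{44}{15}uv^{2} + \tfrac{143}{3}uv + 95u + \tfrac{48}{5}v^{2}.
  leading term uv^{2}: subtract (-\tfrac{44}{45}v)·f_1 from \tfrac{44}{15}uv^{2} + \tfrac{143}{3}uv + 95u + \tfrac{48}{5}v^{2} → \tfrac{385}{9}uv + 95u + \tfrac{16}{9}v^{2} - \tfrac{352}{9}v
  leading term uv: subtract (-\tfrac{385}{27})·f_1 from \tfrac{385}{9}uv + 95u + \tfrac{16}{9}v^{2} - \tfrac{352}{9}v → \tfrac{640}{27}u + \tfrac{16}{9}v^{2} - \tfrac{4136}{27}v - \tfrac{15400}{27}
  leading term u: subtract (-\tfrac{640}{81})·f_2 from \tfrac{640}{27}u + \tfrac{16}{9}v^{2} - \tfrac{4136}{27}v - \tfrac{15400}{27} → -\tfrac{496}{81}v^{2} - \tfrac{9848}{81}v - \tfrac{8360}{27}
  leading term v^{2}: subtract (\tfrac{155}{9})·h_5 from -\tfrac{496}{81}v^{2} - \tfrac{9848}{81}v - \tfrac{8360}{27} → -192v - 576
  leading term v: no divisor's leading term divides it; move -192v to the remainder.
  leading term 1: no divisor's leading term divides it; move -576 to the remainder.
  remainder -192v - 576 ≠ 0; add h_6 = -192v - 576 to the basis.

The other S-polynomials (S(f_2,f_3), S(f_1,h_4), S(f_2,h_4), S(f_1,h_5), S(f_2,h_5), S(f_3,h_5), S(h_4,h_5), S(f_1,h_6), S(f_2,h_6), S(f_3,h_6), S(h_4,h_6), S(h_5,h_6)) all reduce to 0 modulo the current basis, so we have a Gröbner basis.
Inter-reduce: drop elements whose leading term is divisible by another's, tail-reduce, and make monic.
Reduced Gröbner basis: {u - 4, v + 3}.

Elimination: the polynomial v + 3 lies in the elimination ideal for v, so v ∈ {-3}. For each such v, the remaining basis elements (now univariate) give the rest of the solution.
  v = -3: the earlier basis element becomes u - 4 = 0, giving u = 4 — point (4, -3).
Substituting each solution back into the original system confirms all equations vanish.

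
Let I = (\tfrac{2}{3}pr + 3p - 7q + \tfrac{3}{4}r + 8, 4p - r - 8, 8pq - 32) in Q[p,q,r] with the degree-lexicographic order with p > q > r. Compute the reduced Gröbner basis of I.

f_1 = \tfrac{2}{3}pr + 3p - 7q + \tfrac{3}{4}r + 8, LT = pr.
f_2 = 4p - r - 8, LT = p.
f_3 = 8pq - 32, LT = pq.

S(f_1,f_2): lcm = pr. S = \tfrac{1}{4}r^{2} + \tfrac{9}{2}p - \tfrac{21}{2}q + \tfrac{25}{8}r + 12.
  reduce S modulo (f_1, f_2, f_3):
  remainder \tfrac{1}{4}r^{2} - \tfrac{21}{2}q + \tfrac{17}{4}r + 21 ≠ 0; add g_4 = \tfrac{1}{4}r^{2} - \tfrac{21}{2}q + \tfrac{17}{4}r + 21 to the basis.

S(f_1,f_3): lcm = pqr. S = \tfrac{9}{2}pq - \tfrac{21}{2}q^{2} + \tfrac{9}{8}qr + 12q + 4r.
  reduce S modulo (f_1, f_2, f_3, g_4):
  remainder -\tfrac{21}{2}q^{2} + \tfrac{9}{4}qr + 21q + 4r ≠ 0; add g_5 = -\tfrac{21}{2}q^{2} + \tfrac{9}{4}qr + 21q + 4r to the basis.

S(f_2,f_3): lcm = pq. S = -\tfrac{1}{4}qr - 2q + 4.
  reduce S modulo (f_1, f_2, f_3, g_4, g_5):
  remainder -\tfrac{1}{4}qr - 2q + 4 ≠ 0; add g_6 = -\tfrac{1}{4}qr - 2q + 4 to the basis.

The other S-polynomials (S(f_1,g_4), S(f_2,g_4), S(f_3,g_4), S(f_1,g_5), S(f_2,g_5), S(f_3,g_5), S(g_4,g_5), S(f_1,g_6), S(f_2,g_6), S(f_3,g_6), S(g_4,g_6), S(g_5,g_6)) all reduce to 0 modulo the current basis, so we have a Gröbner basis.
Inter-reduce: drop elements whose leading term is divisible by another's, tail-reduce, and make monic.

G = {q^{2} - \tfrac{2}{7}q - \tfrac{8}{21}r - \tfrac{24}{7}, qr + 8q - 16, r^{2} - 42q + 17r + 84, p - \tfrac{1}{4}r - 2}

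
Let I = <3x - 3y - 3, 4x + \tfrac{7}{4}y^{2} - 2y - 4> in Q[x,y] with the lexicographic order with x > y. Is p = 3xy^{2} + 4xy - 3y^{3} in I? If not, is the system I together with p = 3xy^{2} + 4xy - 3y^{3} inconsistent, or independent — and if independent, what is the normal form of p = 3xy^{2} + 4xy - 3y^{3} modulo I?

First compute the reduced Gröbner basis of I by Buchberger's algorithm.
f_1 = 3x - 3y - 3, LT = x.
f_2 = 4x + \tfrac{7}{4}y^{2} - 2y - 4, LT = x.

S(f_1,f_2): lcm = x. S = -\tfrac{7}{16}y^{2} - \tfrac{1}{2}y.
  leading term y^{2}: no divisor's leading term divides it; move -\tfrac{7}{16}y^{2} to the remainder.
  leading term y: no divisor's leading term divides it; move -\tfrac{1}{2}y to the remainder.
  remainder -\tfrac{7}{16}y^{2} - \tfrac{1}{2}y ≠ 0; add h_3 = -\tfrac{7}{16}y^{2} - \tfrac{1}{2}y to the basis.

The other S-polynomials (S(f_1,h_3), S(f_2,h_3)) all reduce to 0 modulo the current basis, so we have a Gröbner basis.
Inter-reduce: drop elements whose leading term is divisible by another's, tail-reduce, and make monic.
Reduced Gröbner basis: {x - y - 1, y^{2} + \tfrac{8}{7}y}.
Label its elements g_1 = x - y - 1, g_2 = y^{2} + \tfrac{8}{7}y.

Reduce p = 3xy^{2} + 4xy - 3y^{3} modulo G:
  leading term xy^{2}: subtract (3y^{2})·g_1 from 3xy^{2} + 4xy - 3y^{3} → 4xy + 3y^{2}
  leading term xy: subtract (4y)·g_1 from 4xy + 3y^{2} → 7y^{2} + 4y
  leading term y^{2}: subtract (7)·g_2 from 7y^{2} + 4y → -4y
  leading term y: no divisor's leading term divides it; move -4y to the remainder.
  normal form = -4y.
The normal form is nonzero, so p ∉ I. Since p minus its normal form lies in I, I + (p) = I + (r) where r = -4y; decide whether this ideal is the whole ring.
Run Buchberger on G together with r (pairs among the g_i already reduce to 0 since G is a Gröbner basis):
g_1 = x - y - 1, LT = x.
g_2 = y^{2} + \tfrac{8}{7}y, LT = y^{2}.
r = -4y, LT = y.

The S-polynomials (S(g_1,g_2), S(g_1,r), S(g_2,r)) all reduce to 0 modulo the current basis, so we have a Gröbner basis.
Inter-reduce: drop elements whose leading term is divisible by another's, tail-reduce, and make monic.
Reduced Gröbner basis: {x - 1, y}.
The reduced Gröbner basis of I + (p) is {x - 1, y} ≠ {1}, a proper ideal, so the enlarged system stays consistent: p is independent of I, with normal form -4y.

3xy^{2} + 4xy - 3y^{3} is independent of I; its normal form modulo I is -4y.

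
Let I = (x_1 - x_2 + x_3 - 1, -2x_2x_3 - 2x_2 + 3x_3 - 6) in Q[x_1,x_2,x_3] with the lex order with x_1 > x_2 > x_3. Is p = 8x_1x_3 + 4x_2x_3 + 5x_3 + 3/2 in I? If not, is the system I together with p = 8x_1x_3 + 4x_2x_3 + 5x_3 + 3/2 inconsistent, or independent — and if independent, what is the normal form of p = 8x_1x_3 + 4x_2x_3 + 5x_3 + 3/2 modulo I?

8x_1x_3 + 4x_2x_3 + 5x_3 + 3/2 is independent of I; its normal form modulo I is -12x_2 - 8x_3^2 + 31x_3 - 69/2.

First compute the reduced Gröbner basis of I by Buchberger's algorithm.
f_1 = x_1 - x_2 + x_3 - 1, LT = x_1.
f_2 = -2x_2x_3 - 2x_2 + 3x_3 - 6, LT = x_2x_3.

The S-polynomials (S(f_1,f_2)) all reduce to 0 modulo the current basis, so we have a Gröbner basis.
Inter-reduce: drop elements whose leading term is divisible by another's, tail-reduce, and make monic.
Reduced Gröbner basis: {x_1 - x_2 + x_3 - 1, x_2x_3 + x_2 - 3/2x_3 + 3}.
Label its elements g_1 = x_1 - x_2 + x_3 - 1, g_2 = x_2x_3 + x_2 - 3/2x_3 + 3.

Reduce p = 8x_1x_3 + 4x_2x_3 + 5x_3 + 3/2 modulo G:
  leading term x_1x_3: subtract (8x_3)·g_1 from 8x_1x_3 + 4x_2x_3 + 5x_3 + 3/2 → 12x_2x_3 - 8x_3^2 + 13x_3 + 3/2
  leading term x_2x_3: subtract (12)·g_2 from 12x_2x_3 - 8x_3^2 + 13x_3 + 3/2 → -12x_2 - 8x_3^2 + 31x_3 - 69/2
  leading term x_2: no divisor's leading term divides it; move -12x_2 to the remainder.
  leading term x_3^2: no divisor's leading term divides it; move -8x_3^2 to the remainder.
  leading term x_3: no divisor's leading term divides it; move 31x_3 to the remainder.
  leading term 1: no divisor's leading term divides it; move -69/2 to the remainder.
  normal form = -12x_2 - 8x_3^2 + 31x_3 - 69/2.
The normal form is nonzero, so p ∉ I. Since p minus its normal form lies in I, I + (p) = I + (r) where r = -12x_2 - 8x_3^2 + 31x_3 - 69/2; decide whether this ideal is the whole ring.
Run Buchberger on G together with r (pairs among the g_i already reduce to 0 since G is a Gröbner basis):
g_1 = x_1 - x_2 + x_3 - 1, LT = x_1.
g_2 = x_2x_3 + x_2 - 3/2x_3 + 3, LT = x_2x_3.
r = -12x_2 - 8x_3^2 + 31x_3 - 69/2, LT = x_2.

S(g_2,r): lcm = x_2x_3. S = x_2 - 2/3x_3^3 + 31/12x_3^2 - 35/8x_3 + 3.
  reduce S modulo (g_1, g_2, r):
  remainder -2/3x_3^3 + 23/12x_3^2 - 43/24x_3 + 1/8 ≠ 0; add m_4 = -2/3x_3^3 + 23/12x_3^2 - 43/24x_3 + 1/8 to the basis.

The other S-polynomials (S(g_1,g_2), S(g_1,r), S(g_1,m_4), S(g_2,m_4), S(r,m_4)) all reduce to 0 modulo the current basis, so we have a Gröbner basis.
Inter-reduce: drop elements whose leading term is divisible by another's, tail-reduce, and make monic.
Reduced Gröbner basis: {x_1 + 2/3x_3^2 - 19/12x_3 + 15/8, x_2 + 2/3x_3^2 - 31/12x_3 + 23/8, x_3^3 - 23/8x_3^2 + 43/16x_3 - 3/16}.
The reduced Gröbner basis of I + (p) is {x_1 + 2/3x_3^2 - 19/12x_3 + 15/8, x_2 + 2/3x_3^2 - 31/12x_3 + 23/8, x_3^3 - 23/8x_3^2 + 43/16x_3 - 3/16} ≠ {1}, a proper ideal, so the enlarged system stays consistent: p is independent of I, with normal form -12x_2 - 8x_3^2 + 31x_3 - 69/2.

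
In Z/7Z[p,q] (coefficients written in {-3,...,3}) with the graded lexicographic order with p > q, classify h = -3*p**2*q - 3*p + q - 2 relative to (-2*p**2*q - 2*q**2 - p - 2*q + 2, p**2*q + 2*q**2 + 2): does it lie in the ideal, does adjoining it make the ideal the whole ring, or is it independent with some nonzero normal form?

-3*p**2*q - 3*p + q - 2 lies in I (it reduces to 0).

First compute the reduced Gröbner basis of I by Buchberger's algorithm.
f_1 = -2*p**2*q - 2*q**2 - p - 2*q + 2, LT = p**2*q.
f_2 = p**2*q + 2*q**2 + 2, LT = p**2*q.

S(f_1,f_2): lcm = p**2*q. S = -q**2 - 3*p + q - 3.
  leading term q**2: no divisor's leading term divides it; move -q**2 to the remainder.
  leading term p: no divisor's leading term divides it; move -3*p to the remainder.
  leading term q: no divisor's leading term divides it; move q to the remainder.
  leading term 1: no divisor's leading term divides it; move -3 to the remainder.
  remainder -q**2 - 3*p + q - 3 ≠ 0; add k_3 = -q**2 - 3*p + q - 3 to the basis.

S(f_1,k_3): lcm = p**2*q**2. S = -3*p**3 + p**2*q + q**3 - 3*p**2 - 3*p*q + q**2 - q.
  leading term p**3: no divisor's leading term divides it; move -3*p**3 to the remainder.
  leading term p**2*q: subtract (3)·f_1 from p**2*q + q**3 - 3*p**2 - 3*p*q + q**2 - q → q**3 - 3*p**2 - 3*p*q + 3*p - 2*q + 1
  leading term q**3: subtract (-q)·k_3 from q**3 - 3*p**2 - 3*p*q + 3*p - 2*q + 1 → -3*p**2 + p*q + q**2 + 3*p + 2*q + 1
  leading term p**2: no divisor's leading term divides it; move -3*p**2 to the remainder.
  leading term p*q: no divisor's leading term divides it; move p*q to the remainder.
  leading term q**2: subtract (-1)·k_3 from q**2 + 3*p + 2*q + 1 → 3*q - 2
  leading term q: no divisor's leading term divides it; move 3*q to the remainder.
  leading term 1: no divisor's leading term divides it; move -2 to the remainder.
  remainder -3*p**3 - 3*p**2 + p*q + 3*q - 2 ≠ 0; add k_4 = -3*p**3 - 3*p**2 + p*q + 3*q - 2 to the basis.

The other S-polynomials (S(f_2,k_3), S(f_1,k_4), S(f_2,k_4), S(k_3,k_4)) all reduce to 0 modulo the current basis, so we have a Gröbner basis.
Inter-reduce: drop elements whose leading term is divisible by another's, tail-reduce, and make monic.
Reduced Gröbner basis: {p**3 + p**2 + 2*p*q - q + 3, p**2*q + p + 2*q + 3, q**2 + 3*p - q + 3}.
Label its elements g_1 = p**3 + p**2 + 2*p*q - q + 3, g_2 = p**2*q + p + 2*q + 3, g_3 = q**2 + 3*p - q + 3.

Reduce h = -3*p**2*q - 3*p + q - 2 modulo G:
  leading term p**2*q: subtract (-3)·g_2 from -3*p**2*q - 3*p + q - 2 → 0
  normal form = 0.
Since the normal form is 0, h ∈ I.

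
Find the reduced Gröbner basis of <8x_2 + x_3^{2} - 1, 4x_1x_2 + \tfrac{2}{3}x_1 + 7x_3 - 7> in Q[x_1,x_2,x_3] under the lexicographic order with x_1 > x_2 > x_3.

G = {x_1x_3^{2} - \tfrac{7}{3}x_1 - 14x_3 + 14, x_2 + \tfrac{1}{8}x_3^{2} - \tfrac{1}{8}}

f_1 = 8x_2 + x_3^{2} - 1, LT = x_2.
f_2 = 4x_1x_2 + \tfrac{2}{3}x_1 + 7x_3 - 7, LT = x_1x_2.

S(f_1,f_2): lcm = x_1x_2. S = \tfrac{1}{8}x_1x_3^{2} - \tfrac{7}{24}x_1 - \tfrac{7}{4}x_3 + \tfrac{7}{4}.
  leading term x_1x_3^{2}: no divisor's leading term divides it; move \tfrac{1}{8}x_1x_3^{2} to the remainder.
  leading term x_1: no divisor's leading term divides it; move -\tfrac{7}{24}x_1 to the remainder.
  leading term x_3: no divisor's leading term divides it; move -\tfrac{7}{4}x_3 to the remainder.
  leading term 1: no divisor's leading term divides it; move \tfrac{7}{4} to the remainder.
  remainder \tfrac{1}{8}x_1x_3^{2} - \tfrac{7}{24}x_1 - \tfrac{7}{4}x_3 + \tfrac{7}{4} ≠ 0; add g_3 = \tfrac{1}{8}x_1x_3^{2} - \tfrac{7}{24}x_1 - \tfrac{7}{4}x_3 + \tfrac{7}{4} to the basis.

The other S-polynomials (S(f_1,g_3), S(f_2,g_3)) all reduce to 0 modulo the current basis, so we have a Gröbner basis.
Inter-reduce: drop elements whose leading term is divisible by another's, tail-reduce, and make monic.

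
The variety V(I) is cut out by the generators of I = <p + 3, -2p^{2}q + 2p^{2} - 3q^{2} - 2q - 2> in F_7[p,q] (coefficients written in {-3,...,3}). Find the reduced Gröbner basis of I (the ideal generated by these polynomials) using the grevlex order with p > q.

f_1 = p + 3, LT = p.
f_2 = -2p^{2}q + 2p^{2} - 3q^{2} - 2q - 2, LT = p^{2}q.

S(f_1,f_2): lcm = p^{2}q. S = p^{2} + 3pq + 2q^{2} - q - 1.
  leading term p^{2}: subtract (p)·f_1 from p^{2} + 3pq + 2q^{2} - q - 1 → 3pq + 2q^{2} - 3p - q - 1
  leading term pq: subtract (3q)·f_1 from 3pq + 2q^{2} - 3p - q - 1 → 2q^{2} - 3p - 3q - 1
  leading term q^{2}: no divisor's leading term divides it; move 2q^{2} to the remainder.
  leading term p: subtract (-3)·f_1 from -3p - 3q - 1 → -3q + 1
  leading term q: no divisor's leading term divides it; move -3q to the remainder.
  leading term 1: no divisor's leading term divides it; move 1 to the remainder.
  remainder 2q^{2} - 3q + 1 ≠ 0; add g_3 = 2q^{2} - 3q + 1 to the basis.

S(f_1,g_3): leading monomials are coprime, so the S-polynomial reduces to 0 (Buchberger's first criterion).
S(f_2,g_3): lcm = p^{2}q^{2}. S = -3p^{2}q - 2q^{3} + 3p^{2} + q^{2} + q.
  leading term p^{2}q: subtract (-3pq)·f_1 from -3p^{2}q - 2q^{3} + 3p^{2} + q^{2} + q → -2q^{3} + 3p^{2} + 2pq + q^{2} + q
  leading term q^{3}: subtract (-q)·g_3 from -2q^{3} + 3p^{2} + 2pq + q^{2} + q → 3p^{2} + 2pq - 2q^{2} + 2q
  leading term p^{2}: subtract (3p)·f_1 from 3p^{2} + 2pq - 2q^{2} + 2q → 2pq - 2q^{2} - 2p + 2q
  leading term pq: subtract (2q)·f_1 from 2pq - 2q^{2} - 2p + 2q → -2q^{2} - 2p + 3q
  leading term q^{2}: subtract (-1)·g_3 from -2q^{2} - 2p + 3q → -2p + 1
  leading term p: subtract (-2)·f_1 from -2p + 1 → 0
  remainder 0.

Every S-polynomial of the final basis reduces to 0, so we have a Gröbner basis.
Inter-reduce: drop elements whose leading term is divisible by another's, tail-reduce, and make monic.

G = {q^{2} + 2q - 3, p + 3}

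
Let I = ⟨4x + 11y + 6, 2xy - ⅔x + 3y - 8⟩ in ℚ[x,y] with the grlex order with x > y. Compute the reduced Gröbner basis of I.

f_1 = 4x + 11y + 6, LT = x.
f_2 = 2xy - ⅔x + 3y - 8, LT = xy.

S(f_1,f_2): lcm = xy. S = 11/4y² + ⅓x + 4.
  leading term y²: no divisor's leading term divides it; move 11/4y² to the remainder.
  leading term x: subtract (1/12)·f_1 from ⅓x + 4 → -11/12y + 7/2
  leading term y: no divisor's leading term divides it; move -11/12y to the remainder.
  leading term 1: no divisor's leading term divides it; move 7/2 to the remainder.
  remainder 11/4y² - 11/12y + 7/2 ≠ 0; add g_3 = 11/4y² - 11/12y + 7/2 to the basis.

The other S-polynomials (S(f_1,g_3), S(f_2,g_3)) all reduce to 0 modulo the current basis, so we have a Gröbner basis.
Inter-reduce: drop elements whose leading term is divisible by another's, tail-reduce, and make monic.

G = {y² - ⅓y + 14/11, x + 11/4y + 3/2}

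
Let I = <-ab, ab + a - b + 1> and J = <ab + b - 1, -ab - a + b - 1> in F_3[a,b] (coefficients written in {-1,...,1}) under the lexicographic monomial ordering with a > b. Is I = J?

No, the ideals differ.

For a fixed monomial order, each ideal has a unique reduced Gröbner basis; comparing bases decides equality.
Buchberger on the first generating set:
f_1 = -ab, LT = ab.
f_2 = ab + a - b + 1, LT = ab.

S(f_1,f_2): lcm = ab. S = -a + b - 1.
  leading term a: no divisor's leading term divides it; move -a to the remainder.
  leading term b: no divisor's leading term divides it; move b to the remainder.
  leading term 1: no divisor's leading term divides it; move -1 to the remainder.
  remainder -a + b - 1 ≠ 0; add g_3 = -a + b - 1 to the basis.

S(f_1,g_3): lcm = ab. S = b^2 - b.
  leading term b^2: no divisor's leading term divides it; move b^2 to the remainder.
  leading term b: no divisor's leading term divides it; move -b to the remainder.
  remainder b^2 - b ≠ 0; add g_4 = b^2 - b to the basis.

S(f_2,g_3): lcm = ab. S = a + b^2 + b + 1.
  leading term a: subtract (-1)·g_3 from a + b^2 + b + 1 → b^2 - b
  leading term b^2: subtract (1)·g_4 from b^2 - b → 0
  remainder 0.

S(f_1,g_4): lcm = ab^2. S = ab.
  leading term ab: subtract (-1)·f_1 from ab → 0
  remainder 0.

S(f_2,g_4): lcm = ab^2. S = -ab - b^2 + b.
  leading term ab: subtract (1)·f_1 from -ab - b^2 + b → -b^2 + b
  leading term b^2: subtract (-1)·g_4 from -b^2 + b → 0
  remainder 0.

S(g_3,g_4): leading monomials are coprime, so the S-polynomial reduces to 0 (Buchberger's first criterion).
Every S-polynomial of the final basis reduces to 0, so we have a Gröbner basis.
Inter-reduce: drop elements whose leading term is divisible by another's, tail-reduce, and make monic.
Reduced Gröbner basis: {a - b + 1, b^2 - b}.

Buchberger on the second generating set:
h_1 = ab + b - 1, LT = ab.
h_2 = -ab - a + b - 1, LT = ab.

S(h_1,h_2): lcm = ab. S = -a - b + 1.
  leading term a: no divisor's leading term divides it; move -a to the remainder.
  leading term b: no divisor's leading term divides it; move -b to the remainder.
  leading term 1: no divisor's leading term divides it; move 1 to the remainder.
  remainder -a - b + 1 ≠ 0; add k_3 = -a - b + 1 to the basis.

S(h_1,k_3): lcm = ab. S = -b^2 - b - 1.
  leading term b^2: no divisor's leading term divides it; move -b^2 to the remainder.
  leading term b: no divisor's leading term divides it; move -b to the remainder.
  leading term 1: no divisor's leading term divides it; move -1 to the remainder.
  remainder -b^2 - b - 1 ≠ 0; add k_4 = -b^2 - b - 1 to the basis.

S(h_2,k_3): lcm = ab. S = a - b^2 + 1.
  leading term a: subtract (-1)·k_3 from a - b^2 + 1 → -b^2 - b - 1
  leading term b^2: subtract (1)·k_4 from -b^2 - b - 1 → 0
  remainder 0.

S(h_1,k_4): lcm = ab^2. S = -ab - a + b^2 - b.
  leading term ab: subtract (-1)·h_1 from -ab - a + b^2 - b → -a + b^2 - 1
  leading term a: subtract (1)·k_3 from -a + b^2 - 1 → b^2 + b + 1
  leading term b^2: subtract (-1)·k_4 from b^2 + b + 1 → 0
  remainder 0.

S(h_2,k_4): lcm = ab^2. S = -a - b^2 + b.
  leading term a: subtract (1)·k_3 from -a - b^2 + b → -b^2 - b - 1
  leading term b^2: subtract (1)·k_4 from -b^2 - b - 1 → 0
  remainder 0.

S(k_3,k_4): leading monomials are coprime, so the S-polynomial reduces to 0 (Buchberger's first criterion).
Every S-polynomial of the final basis reduces to 0, so we have a Gröbner basis.
Inter-reduce: drop elements whose leading term is divisible by another's, tail-reduce, and make monic.
Reduced Gröbner basis: {a + b - 1, b^2 + b + 1}.

These differ, so the ideals are not equal.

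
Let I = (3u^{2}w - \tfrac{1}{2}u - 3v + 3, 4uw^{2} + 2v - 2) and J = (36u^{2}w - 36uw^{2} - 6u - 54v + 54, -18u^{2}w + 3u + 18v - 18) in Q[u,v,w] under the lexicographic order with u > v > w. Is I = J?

Yes, the ideals are equal.

For a fixed monomial order, each ideal has a unique reduced Gröbner basis; comparing bases decides equality.
Buchberger on the first generating set:
f_1 = 3u^{2}w - \tfrac{1}{2}u - 3v + 3, LT = u^{2}w.
f_2 = 4uw^{2} + 2v - 2, LT = uw^{2}.

S(f_1,f_2): lcm = u^{2}w^{2}. S = -\tfrac{1}{2}uv - \tfrac{1}{6}uw + \tfrac{1}{2}u - vw + w.
  reduce S modulo (f_1, f_2):
  remainder -\tfrac{1}{2}uv - \tfrac{1}{6}uw + \tfrac{1}{2}u - vw + w ≠ 0; add g_3 = -\tfrac{1}{2}uv - \tfrac{1}{6}uw + \tfrac{1}{2}u - vw + w to the basis.

S(f_2,g_3): lcm = uvw^{2}. S = -\tfrac{1}{3}uw^{3} + uw^{2} + \tfrac{1}{2}v^{2} - 2vw^{3} - \tfrac{1}{2}v + 2w^{3}.
  reduce S modulo (f_1, f_2, g_3):
  remainder \tfrac{1}{2}v^{2} - 2vw^{3} + \tfrac{1}{6}vw - v + 2w^{3} - \tfrac{1}{6}w + \tfrac{1}{2} ≠ 0; add g_4 = \tfrac{1}{2}v^{2} - 2vw^{3} + \tfrac{1}{6}vw - v + 2w^{3} - \tfrac{1}{6}w + \tfrac{1}{2} to the basis.

The other S-polynomials (S(f_1,g_3), S(f_1,g_4), S(f_2,g_4), S(g_3,g_4)) all reduce to 0 modulo the current basis, so we have a Gröbner basis.
Inter-reduce: drop elements whose leading term is divisible by another's, tail-reduce, and make monic.
Reduced Gröbner basis: {u^{2}w - \tfrac{1}{6}u - v + 1, uv + \tfrac{1}{3}uw - u + 2vw - 2w, uw^{2} + \tfrac{1}{2}v - \tfrac{1}{2}, v^{2} - 4vw^{3} + \tfrac{1}{3}vw - 2v + 4w^{3} - \tfrac{1}{3}w + 1}.

Buchberger on the second generating set:
h_1 = 36u^{2}w - 36uw^{2} - 6u - 54v + 54, LT = u^{2}w.
h_2 = -18u^{2}w + 3u + 18v - 18, LT = u^{2}w.

S(h_1,h_2): lcm = u^{2}w. S = -uw^{2} - \tfrac{1}{2}v + \tfrac{1}{2}.
  reduce S modulo (h_1, h_2):
  remainder -uw^{2} - \tfrac{1}{2}v + \tfrac{1}{2} ≠ 0; add k_3 = -uw^{2} - \tfrac{1}{2}v + \tfrac{1}{2} to the basis.

S(h_1,k_3): lcm = u^{2}w^{2}. S = -\tfrac{1}{2}uv - uw^{3} - \tfrac{1}{6}uw + \tfrac{1}{2}u - \tfrac{3}{2}vw + \tfrac{3}{2}w.
  reduce S modulo (h_1, h_2, k_3):
  remainder -\tfrac{1}{2}uv - \tfrac{1}{6}uw + \tfrac{1}{2}u - vw + w ≠ 0; add k_4 = -\tfrac{1}{2}uv - \tfrac{1}{6}uw + \tfrac{1}{2}u - vw + w to the basis.

S(k_3,k_4): lcm = uvw^{2}. S = -\tfrac{1}{3}uw^{3} + uw^{2} + \tfrac{1}{2}v^{2} - 2vw^{3} - \tfrac{1}{2}v + 2w^{3}.
  reduce S modulo (h_1, h_2, k_3, k_4):
  remainder \tfrac{1}{2}v^{2} - 2vw^{3} + \tfrac{1}{6}vw - v + 2w^{3} - \tfrac{1}{6}w + \tfrac{1}{2} ≠ 0; add k_5 = \tfrac{1}{2}v^{2} - 2vw^{3} + \tfrac{1}{6}vw - v + 2w^{3} - \tfrac{1}{6}w + \tfrac{1}{2} to the basis.

The other S-polynomials (S(h_2,k_3), S(h_1,k_4), S(h_2,k_4), S(h_1,k_5), S(h_2,k_5), S(k_3,k_5), S(k_4,k_5)) all reduce to 0 modulo the current basis, so we have a Gröbner basis.
Inter-reduce: drop elements whose leading term is divisible by another's, tail-reduce, and make monic.
Reduced Gröbner basis: {u^{2}w - \tfrac{1}{6}u - v + 1, uv + \tfrac{1}{3}uw - u + 2vw - 2w, uw^{2} + \tfrac{1}{2}v - \tfrac{1}{2}, v^{2} - 4vw^{3} + \tfrac{1}{3}vw - 2v + 4w^{3} - \tfrac{1}{3}w + 1}.

The two bases agree; hence the ideals are identical.
The choice of monomial ordering does not affect the verdict — as long as both bases are computed under the same ordering, their equality decides ideal equality.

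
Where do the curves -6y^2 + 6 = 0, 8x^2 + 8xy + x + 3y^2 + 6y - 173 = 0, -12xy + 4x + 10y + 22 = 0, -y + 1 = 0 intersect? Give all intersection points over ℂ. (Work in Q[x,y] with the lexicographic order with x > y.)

{(4, 1)}

Compute a lex Gröbner basis by Buchberger's algorithm.
f_1 = -6y^2 + 6, LT = y^2.
f_2 = 8x^2 + 8xy + x + 3y^2 + 6y - 173, LT = x^2.
f_3 = -12xy + 4x + 10y + 22, LT = xy.
f_4 = -y + 1, LT = y.

S(f_1,f_3): lcm = xy^2. S = 1/3xy - x + 5/6y^2 + 11/6y.
  leading term xy: subtract (-1/36)·f_3 from 1/3xy - x + 5/6y^2 + 11/6y → -8/9x + 5/6y^2 + 19/9y + 11/18
  leading term x: no divisor's leading term divides it; move -8/9x to the remainder.
  leading term y^2: subtract (-5/36)·f_1 from 5/6y^2 + 19/9y + 11/18 → 19/9y + 13/9
  leading term y: subtract (-19/9)·f_4 from 19/9y + 13/9 → 32/9
  leading term 1: no divisor's leading term divides it; move 32/9 to the remainder.
  remainder -8/9x + 32/9 ≠ 0; add h_5 = -8/9x + 32/9 to the basis.

The other S-polynomials (S(f_1,f_2), S(f_1,f_4), S(f_2,f_3), S(f_2,f_4), S(f_3,f_4), S(f_1,h_5), S(f_2,h_5), S(f_3,h_5), S(f_4,h_5)) all reduce to 0 modulo the current basis, so we have a Gröbner basis.
Inter-reduce: drop elements whose leading term is divisible by another's, tail-reduce, and make monic.
Reduced Gröbner basis: {x - 4, y - 1}.

The lex basis is triangular: the last element involves only y. Solving y - 1 = 0 gives y ∈ {1}; substituting each value into the earlier elements determines the remaining variables.
  y = 1: the earlier basis element becomes x - 4 = 0, giving x = 4 — point (4, 1).
Check: every point annihilates each of the original generators.
This is the nonlinear analogue of row-reducing a linear system.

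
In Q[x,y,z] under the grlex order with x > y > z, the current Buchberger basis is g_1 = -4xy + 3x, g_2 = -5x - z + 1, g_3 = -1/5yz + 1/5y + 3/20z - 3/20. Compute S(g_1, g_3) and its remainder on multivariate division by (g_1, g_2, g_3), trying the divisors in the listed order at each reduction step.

lcm(LM(g_1), LM(g_3)) = xyz.
S = (lcm/LT(g_1))·g_1 − (lcm/LT(g_3))·g_3 = xy - 3/4x.
Reduce S modulo (g_1, g_2, g_3) in that order:
  leading term xy: subtract (-1/4)·g_1 from xy - 3/4x → 0
The remainder is 0, so this S-polynomial contributes no new basis element.

S(g_1, g_3) = xy - 3/4x; remainder on division = 0.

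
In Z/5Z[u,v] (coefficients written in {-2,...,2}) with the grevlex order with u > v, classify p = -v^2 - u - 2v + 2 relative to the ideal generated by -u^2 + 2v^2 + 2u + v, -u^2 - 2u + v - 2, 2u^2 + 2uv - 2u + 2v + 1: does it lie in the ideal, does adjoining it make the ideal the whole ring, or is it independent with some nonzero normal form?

-v^2 - u - 2v + 2 is independent of I; its normal form modulo I is u - 2v - 2.

First compute the reduced Gröbner basis of I by Buchberger's algorithm.
f_1 = -u^2 + 2v^2 + 2u + v, LT = u^2.
f_2 = -u^2 - 2u + v - 2, LT = u^2.
f_3 = 2u^2 + 2uv - 2u + 2v + 1, LT = u^2.

S(f_1,f_2): lcm = u^2. S = -2v^2 + u - 2.
  reduce S modulo (f_1, f_2, f_3):
  remainder -2v^2 + u - 2 ≠ 0; add h_4 = -2v^2 + u - 2 to the basis.

S(f_1,f_3): lcm = u^2. S = -uv - 2v^2 - u - 2v + 2.
  reduce S modulo (f_1, f_2, f_3, h_4):
  remainder -uv - 2u - 2v - 1 ≠ 0; add h_5 = -uv - 2u - 2v - 1 to the basis.

The other S-polynomials (S(f_2,f_3), S(f_1,h_4), S(f_2,h_4), S(f_3,h_4), S(f_1,h_5), S(f_2,h_5), S(f_3,h_5), S(h_4,h_5)) all reduce to 0 modulo the current basis, so we have a Gröbner basis.
Inter-reduce: drop elements whose leading term is divisible by another's, tail-reduce, and make monic.
Reduced Gröbner basis: {u^2 + 2u - v + 2, uv + 2u + 2v + 1, v^2 + 2u + 1}.
Label its elements g_1 = u^2 + 2u - v + 2, g_2 = uv + 2u + 2v + 1, g_3 = v^2 + 2u + 1.

Reduce p = -v^2 - u - 2v + 2 modulo G:
  leading term v^2: subtract (-1)·g_3 from -v^2 - u - 2v + 2 → u - 2v - 2
  leading term u: no divisor's leading term divides it; move u to the remainder.
  leading term v: no divisor's leading term divides it; move -2v to the remainder.
  leading term 1: no divisor's leading term divides it; move -2 to the remainder.
  normal form = u - 2v - 2.
The normal form is nonzero, so p ∉ I. Since p minus its normal form lies in I, I + (p) = I + (r) where r = u - 2v - 2; decide whether this ideal is the whole ring.
Run Buchberger on G together with r (pairs among the g_i already reduce to 0 since G is a Gröbner basis):
g_1 = u^2 + 2u - v + 2, LT = u^2.
g_2 = uv + 2u + 2v + 1, LT = uv.
g_3 = v^2 + 2u + 1, LT = v^2.
r = u - 2v - 2, LT = u.

The S-polynomials (S(g_1,g_2), S(g_1,g_3), S(g_1,r), S(g_2,g_3), S(g_2,r), S(g_3,r)) all reduce to 0 modulo the current basis, so we have a Gröbner basis.
Inter-reduce: drop elements whose leading term is divisible by another's, tail-reduce, and make monic.
Reduced Gröbner basis: {v^2 - v, u - 2v - 2}.
The reduced Gröbner basis of I + (p) is {v^2 - v, u - 2v - 2} ≠ {1}, a proper ideal, so the enlarged system stays consistent: p is independent of I, with normal form u - 2v - 2.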